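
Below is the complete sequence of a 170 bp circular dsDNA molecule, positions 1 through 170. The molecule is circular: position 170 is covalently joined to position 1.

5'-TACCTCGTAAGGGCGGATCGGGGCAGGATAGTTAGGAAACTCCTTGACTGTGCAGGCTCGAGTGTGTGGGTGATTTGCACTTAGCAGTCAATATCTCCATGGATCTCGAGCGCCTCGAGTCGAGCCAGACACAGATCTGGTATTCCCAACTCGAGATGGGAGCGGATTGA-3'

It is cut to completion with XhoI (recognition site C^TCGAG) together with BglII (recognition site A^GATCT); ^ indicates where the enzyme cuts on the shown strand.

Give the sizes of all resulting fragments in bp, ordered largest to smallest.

XhoI sites (CTCGAG) start at positions 57, 105, 114, 150.
XhoI cuts after the first base of each site, so after positions 57, 105, 114, 150.
The BglII site (AGATCT) starts at position 133.
BglII cuts after the first base of each site, so after position 133.
Combined cut positions: 57, 105, 114, 133, 150.
Circular molecule, 5 cuts → 5 fragments:
  58–105 → 48 bp
  106–114 → 9 bp
  115–133 → 19 bp
  134–150 → 17 bp
  151–170 then 1–57 → 20 + 57 = 77 bp
Sorted largest to smallest: 77, 48, 19, 17, 9 bp.

77, 48, 19, 17, 9 bp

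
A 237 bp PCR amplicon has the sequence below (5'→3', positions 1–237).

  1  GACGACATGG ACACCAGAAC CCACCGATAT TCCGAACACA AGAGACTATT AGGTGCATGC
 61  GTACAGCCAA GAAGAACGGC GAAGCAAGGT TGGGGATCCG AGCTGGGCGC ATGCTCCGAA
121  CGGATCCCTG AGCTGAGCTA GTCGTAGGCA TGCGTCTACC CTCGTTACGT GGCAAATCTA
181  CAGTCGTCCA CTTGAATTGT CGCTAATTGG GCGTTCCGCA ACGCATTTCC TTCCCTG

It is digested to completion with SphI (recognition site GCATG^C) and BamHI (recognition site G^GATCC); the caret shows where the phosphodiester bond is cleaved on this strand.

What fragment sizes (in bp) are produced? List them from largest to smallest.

85, 59, 35, 30, 19, 9 bp

SphI sites (GCATGC) start at positions 55, 109, 148.
SphI cuts after base 5 of each site (before the last base), so after positions 59, 113, 152.
BamHI sites (GGATCC) start at positions 94, 122.
BamHI cuts after the first base of each site, so after positions 94, 122.
Combined cut positions: 59, 94, 113, 122, 152.
Linear molecule, 5 cuts → 6 fragments:
  1–59 → 59 bp
  60–94 → 35 bp
  95–113 → 19 bp
  114–122 → 9 bp
  123–152 → 30 bp
  153–237 → 85 bp
Sorted largest to smallest: 85, 59, 35, 30, 19, 9 bp.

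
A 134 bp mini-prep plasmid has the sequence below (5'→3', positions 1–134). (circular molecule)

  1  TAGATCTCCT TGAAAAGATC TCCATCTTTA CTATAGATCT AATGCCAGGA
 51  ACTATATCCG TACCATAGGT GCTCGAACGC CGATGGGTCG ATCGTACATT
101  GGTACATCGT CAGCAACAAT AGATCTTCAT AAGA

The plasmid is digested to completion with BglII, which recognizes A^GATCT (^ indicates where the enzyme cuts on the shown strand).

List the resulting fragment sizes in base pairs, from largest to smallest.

86, 19, 15, 14 bp

BglII sites (AGATCT) start at positions 2, 16, 35, 121.
BglII cuts after the first base of each site, so after positions 2, 16, 35, 121.
Circular molecule, 4 cuts → 4 fragments:
  3–16 → 14 bp
  17–35 → 19 bp
  36–121 → 86 bp
  122–134 then 1–2 → 13 + 2 = 15 bp
Sorted largest to smallest: 86, 19, 15, 14 bp.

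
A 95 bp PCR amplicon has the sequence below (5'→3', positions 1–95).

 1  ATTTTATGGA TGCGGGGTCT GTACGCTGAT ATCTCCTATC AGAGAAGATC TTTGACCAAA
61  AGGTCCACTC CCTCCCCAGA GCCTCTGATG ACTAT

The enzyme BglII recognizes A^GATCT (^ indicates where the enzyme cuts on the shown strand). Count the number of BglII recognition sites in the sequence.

1

AGATCT occurs starting at position 46.
BglII cuts at 1 site.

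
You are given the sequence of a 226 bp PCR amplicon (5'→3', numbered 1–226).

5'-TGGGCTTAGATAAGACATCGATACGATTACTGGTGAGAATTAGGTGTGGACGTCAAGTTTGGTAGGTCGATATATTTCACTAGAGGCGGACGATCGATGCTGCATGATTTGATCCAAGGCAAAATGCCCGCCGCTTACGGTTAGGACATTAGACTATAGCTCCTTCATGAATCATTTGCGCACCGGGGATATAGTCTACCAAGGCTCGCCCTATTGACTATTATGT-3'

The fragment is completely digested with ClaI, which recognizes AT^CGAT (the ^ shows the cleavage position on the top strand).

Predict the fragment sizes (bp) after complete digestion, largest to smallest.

ClaI sites (ATCGAT) start at positions 17, 93.
ClaI cuts after base 2 of each site, so after positions 18, 94.
Linear molecule, 2 cuts → 3 fragments:
  1–18 → 18 bp
  19–94 → 76 bp
  95–226 → 132 bp
Sorted largest to smallest: 132, 76, 18 bp.

132, 76, 18 bp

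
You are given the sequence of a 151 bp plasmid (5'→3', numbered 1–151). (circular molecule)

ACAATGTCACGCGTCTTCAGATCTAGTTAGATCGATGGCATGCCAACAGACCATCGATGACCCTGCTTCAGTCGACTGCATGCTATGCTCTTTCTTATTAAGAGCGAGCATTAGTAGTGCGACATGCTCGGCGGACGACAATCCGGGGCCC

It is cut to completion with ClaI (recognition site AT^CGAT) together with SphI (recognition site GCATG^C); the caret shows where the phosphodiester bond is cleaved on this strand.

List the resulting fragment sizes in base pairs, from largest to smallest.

101, 28, 12, 10 bp

ClaI sites (ATCGAT) start at positions 31, 53.
ClaI cuts after base 2 of each site, so after positions 32, 54.
SphI sites (GCATGC) start at positions 38, 78.
SphI cuts after base 5 of each site (before the last base), so after positions 42, 82.
Combined cut positions: 32, 42, 54, 82.
Circular molecule, 4 cuts → 4 fragments:
  33–42 → 10 bp
  43–54 → 12 bp
  55–82 → 28 bp
  83–151 then 1–32 → 69 + 32 = 101 bp
Sorted largest to smallest: 101, 28, 12, 10 bp.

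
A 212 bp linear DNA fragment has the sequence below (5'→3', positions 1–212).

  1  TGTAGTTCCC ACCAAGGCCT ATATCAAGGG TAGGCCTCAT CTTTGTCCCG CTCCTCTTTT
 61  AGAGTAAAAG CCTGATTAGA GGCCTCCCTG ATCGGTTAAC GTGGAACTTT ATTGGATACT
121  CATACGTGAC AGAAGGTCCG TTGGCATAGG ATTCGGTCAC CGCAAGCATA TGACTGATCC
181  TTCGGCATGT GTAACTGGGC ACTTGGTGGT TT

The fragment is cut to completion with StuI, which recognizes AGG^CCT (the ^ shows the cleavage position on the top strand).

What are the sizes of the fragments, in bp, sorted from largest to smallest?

StuI sites (AGGCCT) start at positions 15, 32, 80.
StuI cuts after base 3 of each site, so after positions 17, 34, 82.
Linear molecule, 3 cuts → 4 fragments:
  1–17 → 17 bp
  18–34 → 17 bp
  35–82 → 48 bp
  83–212 → 130 bp
Sorted largest to smallest: 130, 48, 17, 17 bp.

130, 48, 17, 17 bp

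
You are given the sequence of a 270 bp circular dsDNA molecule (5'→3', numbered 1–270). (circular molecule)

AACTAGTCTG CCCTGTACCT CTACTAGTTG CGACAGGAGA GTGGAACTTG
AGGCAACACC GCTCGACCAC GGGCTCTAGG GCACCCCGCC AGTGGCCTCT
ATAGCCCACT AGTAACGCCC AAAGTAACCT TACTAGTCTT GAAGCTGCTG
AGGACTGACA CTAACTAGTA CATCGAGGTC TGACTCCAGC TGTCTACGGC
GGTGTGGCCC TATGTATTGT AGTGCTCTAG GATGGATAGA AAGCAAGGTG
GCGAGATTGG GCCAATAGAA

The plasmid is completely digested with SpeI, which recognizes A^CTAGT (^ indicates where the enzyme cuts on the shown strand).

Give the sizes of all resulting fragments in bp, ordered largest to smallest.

108, 85, 32, 24, 21 bp

SpeI sites (ACTAGT) start at positions 2, 23, 108, 132, 164.
SpeI cuts after the first base of each site, so after positions 2, 23, 108, 132, 164.
Circular molecule, 5 cuts → 5 fragments:
  3–23 → 21 bp
  24–108 → 85 bp
  109–132 → 24 bp
  133–164 → 32 bp
  165–270 then 1–2 → 106 + 2 = 108 bp
Sorted largest to smallest: 108, 85, 32, 24, 21 bp.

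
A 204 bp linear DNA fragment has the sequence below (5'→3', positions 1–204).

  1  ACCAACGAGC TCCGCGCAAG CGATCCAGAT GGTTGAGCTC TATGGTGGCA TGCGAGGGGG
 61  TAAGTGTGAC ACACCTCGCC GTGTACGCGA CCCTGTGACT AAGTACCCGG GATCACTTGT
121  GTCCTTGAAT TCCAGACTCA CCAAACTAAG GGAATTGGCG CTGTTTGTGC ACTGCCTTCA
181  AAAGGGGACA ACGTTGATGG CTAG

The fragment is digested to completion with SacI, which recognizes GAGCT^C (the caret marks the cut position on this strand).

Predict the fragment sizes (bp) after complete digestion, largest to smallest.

165, 28, 11 bp

SacI sites (GAGCTC) start at positions 7, 35.
SacI cuts after base 5 of each site (before the last base), so after positions 11, 39.
Linear molecule, 2 cuts → 3 fragments:
  1–11 → 11 bp
  12–39 → 28 bp
  40–204 → 165 bp
Sorted largest to smallest: 165, 28, 11 bp.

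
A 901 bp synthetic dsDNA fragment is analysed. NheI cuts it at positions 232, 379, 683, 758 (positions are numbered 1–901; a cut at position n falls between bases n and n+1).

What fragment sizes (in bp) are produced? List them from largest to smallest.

Linear molecule, 4 cuts → 5 fragments:
  232 − 0 = 232 bp
  379 − 232 = 147 bp
  683 − 379 = 304 bp
  758 − 683 = 75 bp
  901 − 758 = 143 bp
Sorted largest to smallest: 304, 232, 147, 143, 75 bp.

304, 232, 147, 143, 75 bp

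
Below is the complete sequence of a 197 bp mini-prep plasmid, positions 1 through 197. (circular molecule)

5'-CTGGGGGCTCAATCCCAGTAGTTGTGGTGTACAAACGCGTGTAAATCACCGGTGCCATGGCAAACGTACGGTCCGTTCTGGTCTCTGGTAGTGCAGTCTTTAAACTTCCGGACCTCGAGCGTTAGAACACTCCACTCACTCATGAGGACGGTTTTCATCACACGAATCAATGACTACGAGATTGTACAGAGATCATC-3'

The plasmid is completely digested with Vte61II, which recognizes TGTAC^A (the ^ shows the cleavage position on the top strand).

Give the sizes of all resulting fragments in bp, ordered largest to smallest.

Vte61II sites (TGTACA) start at positions 28, 183.
Vte61II cuts after base 5 of each site (before the last base), so after positions 32, 187.
Circular molecule, 2 cuts → 2 fragments:
  33–187 → 155 bp
  188–197 then 1–32 → 10 + 32 = 42 bp
Sorted largest to smallest: 155, 42 bp.

155, 42 bp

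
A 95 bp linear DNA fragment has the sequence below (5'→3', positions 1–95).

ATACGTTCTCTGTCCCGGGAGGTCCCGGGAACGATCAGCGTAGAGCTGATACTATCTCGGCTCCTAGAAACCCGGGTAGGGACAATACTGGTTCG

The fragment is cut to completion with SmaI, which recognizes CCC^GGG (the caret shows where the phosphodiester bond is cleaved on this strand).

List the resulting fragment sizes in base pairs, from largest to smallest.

47, 22, 16, 10 bp

SmaI sites (CCCGGG) start at positions 14, 24, 71.
SmaI cuts after base 3 of each site, so after positions 16, 26, 73.
Linear molecule, 3 cuts → 4 fragments:
  1–16 → 16 bp
  17–26 → 10 bp
  27–73 → 47 bp
  74–95 → 22 bp
Sorted largest to smallest: 47, 22, 16, 10 bp.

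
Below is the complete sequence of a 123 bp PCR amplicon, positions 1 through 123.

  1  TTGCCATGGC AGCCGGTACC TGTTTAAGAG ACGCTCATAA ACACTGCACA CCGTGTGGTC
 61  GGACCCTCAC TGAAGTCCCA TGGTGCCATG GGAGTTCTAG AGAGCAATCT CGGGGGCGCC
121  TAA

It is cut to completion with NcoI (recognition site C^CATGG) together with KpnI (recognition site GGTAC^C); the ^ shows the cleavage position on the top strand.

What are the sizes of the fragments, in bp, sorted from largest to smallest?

NcoI sites (CCATGG) start at positions 4, 78, 86.
NcoI cuts after the first base of each site, so after positions 4, 78, 86.
The KpnI site (GGTACC) starts at position 15.
KpnI cuts after base 5 of each site (before the last base), so after position 19.
Combined cut positions: 4, 19, 78, 86.
Linear molecule, 4 cuts → 5 fragments:
  1–4 → 4 bp
  5–19 → 15 bp
  20–78 → 59 bp
  79–86 → 8 bp
  87–123 → 37 bp
Sorted largest to smallest: 59, 37, 15, 8, 4 bp.

59, 37, 15, 8, 4 bp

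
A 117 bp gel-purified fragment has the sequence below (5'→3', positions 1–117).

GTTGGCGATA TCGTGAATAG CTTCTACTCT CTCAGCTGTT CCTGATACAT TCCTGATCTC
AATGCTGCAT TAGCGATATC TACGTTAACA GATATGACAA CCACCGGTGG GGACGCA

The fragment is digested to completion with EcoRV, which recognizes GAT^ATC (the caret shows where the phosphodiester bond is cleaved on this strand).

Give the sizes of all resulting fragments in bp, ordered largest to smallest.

EcoRV sites (GATATC) start at positions 7, 75.
EcoRV cuts after base 3 of each site, so after positions 9, 77.
Linear molecule, 2 cuts → 3 fragments:
  1–9 → 9 bp
  10–77 → 68 bp
  78–117 → 40 bp
Sorted largest to smallest: 68, 40, 9 bp.

68, 40, 9 bp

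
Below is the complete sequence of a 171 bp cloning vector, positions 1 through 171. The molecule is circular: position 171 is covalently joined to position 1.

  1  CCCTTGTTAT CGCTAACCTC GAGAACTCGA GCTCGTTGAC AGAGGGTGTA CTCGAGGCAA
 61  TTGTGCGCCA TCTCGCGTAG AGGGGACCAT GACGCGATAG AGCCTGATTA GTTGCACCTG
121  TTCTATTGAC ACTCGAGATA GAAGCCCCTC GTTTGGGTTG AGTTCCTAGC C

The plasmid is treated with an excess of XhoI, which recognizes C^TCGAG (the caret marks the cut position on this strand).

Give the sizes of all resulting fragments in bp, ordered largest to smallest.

XhoI sites (CTCGAG) start at positions 18, 26, 51, 132.
XhoI cuts after the first base of each site, so after positions 18, 26, 51, 132.
Circular molecule, 4 cuts → 4 fragments:
  19–26 → 8 bp
  27–51 → 25 bp
  52–132 → 81 bp
  133–171 then 1–18 → 39 + 18 = 57 bp
Sorted largest to smallest: 81, 57, 25, 8 bp.

81, 57, 25, 8 bp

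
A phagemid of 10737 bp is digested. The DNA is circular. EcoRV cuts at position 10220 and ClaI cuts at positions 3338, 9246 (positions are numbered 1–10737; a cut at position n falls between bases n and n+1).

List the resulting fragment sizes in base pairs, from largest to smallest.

5908, 3855, 974 bp

Combined cut positions (sorted): 3338, 9246, 10220.
Circular molecule, 3 cuts → 3 fragments:
  9246 − 3338 = 5908 bp
  10220 − 9246 = 974 bp
  wrap: 10737 − 10220 + 3338 = 3855 bp
Sorted largest to smallest: 5908, 3855, 974 bp.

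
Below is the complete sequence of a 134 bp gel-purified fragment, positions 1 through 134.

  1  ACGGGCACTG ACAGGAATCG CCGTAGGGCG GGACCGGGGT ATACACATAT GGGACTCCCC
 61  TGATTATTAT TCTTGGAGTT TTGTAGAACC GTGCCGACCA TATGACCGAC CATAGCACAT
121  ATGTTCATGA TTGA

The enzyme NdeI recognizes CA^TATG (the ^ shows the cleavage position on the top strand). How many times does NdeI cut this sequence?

CATATG occurs starting at positions 46, 99, 118.
NdeI cuts at 3 sites.

3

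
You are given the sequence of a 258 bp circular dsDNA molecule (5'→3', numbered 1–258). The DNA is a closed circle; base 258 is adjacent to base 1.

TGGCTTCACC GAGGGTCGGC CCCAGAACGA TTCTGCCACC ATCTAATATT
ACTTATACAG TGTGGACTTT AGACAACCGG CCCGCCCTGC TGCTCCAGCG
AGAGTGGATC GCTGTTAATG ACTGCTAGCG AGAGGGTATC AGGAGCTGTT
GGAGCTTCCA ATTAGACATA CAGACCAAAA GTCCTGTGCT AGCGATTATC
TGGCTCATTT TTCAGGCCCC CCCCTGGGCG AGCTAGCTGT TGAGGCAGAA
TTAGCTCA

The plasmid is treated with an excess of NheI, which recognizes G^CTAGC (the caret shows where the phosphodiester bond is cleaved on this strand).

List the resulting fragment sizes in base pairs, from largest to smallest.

150, 64, 44 bp

NheI sites (GCTAGC) start at positions 124, 188, 232.
NheI cuts after the first base of each site, so after positions 124, 188, 232.
Circular molecule, 3 cuts → 3 fragments:
  125–188 → 64 bp
  189–232 → 44 bp
  233–258 then 1–124 → 26 + 124 = 150 bp
Sorted largest to smallest: 150, 64, 44 bp.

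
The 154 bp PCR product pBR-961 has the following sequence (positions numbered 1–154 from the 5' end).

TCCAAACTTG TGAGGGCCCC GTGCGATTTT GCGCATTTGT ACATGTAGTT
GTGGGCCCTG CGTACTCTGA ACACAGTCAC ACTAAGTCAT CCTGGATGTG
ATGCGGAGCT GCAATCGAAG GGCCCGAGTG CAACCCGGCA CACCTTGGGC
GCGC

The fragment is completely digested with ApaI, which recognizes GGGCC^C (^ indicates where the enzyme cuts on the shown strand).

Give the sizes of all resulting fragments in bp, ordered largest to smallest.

ApaI sites (GGGCCC) start at positions 14, 53, 120.
ApaI cuts after base 5 of each site (before the last base), so after positions 18, 57, 124.
Linear molecule, 3 cuts → 4 fragments:
  1–18 → 18 bp
  19–57 → 39 bp
  58–124 → 67 bp
  125–154 → 30 bp
Sorted largest to smallest: 67, 39, 30, 18 bp.

67, 39, 30, 18 bp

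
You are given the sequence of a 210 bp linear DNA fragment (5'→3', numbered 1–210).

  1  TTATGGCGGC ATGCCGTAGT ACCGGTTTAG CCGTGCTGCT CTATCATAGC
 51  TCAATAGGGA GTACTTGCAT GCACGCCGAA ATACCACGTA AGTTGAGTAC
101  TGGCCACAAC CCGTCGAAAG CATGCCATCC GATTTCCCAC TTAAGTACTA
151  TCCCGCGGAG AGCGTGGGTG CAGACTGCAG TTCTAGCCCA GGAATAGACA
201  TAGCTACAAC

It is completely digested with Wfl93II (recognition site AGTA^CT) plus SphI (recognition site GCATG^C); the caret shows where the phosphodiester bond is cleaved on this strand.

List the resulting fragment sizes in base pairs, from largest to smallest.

Wfl93II sites (AGTACT) start at positions 60, 96, 144.
Wfl93II cuts after base 4 of each site, so after positions 63, 99, 147.
SphI sites (GCATGC) start at positions 9, 67, 120.
SphI cuts after base 5 of each site (before the last base), so after positions 13, 71, 124.
Combined cut positions: 13, 63, 71, 99, 124, 147.
Linear molecule, 6 cuts → 7 fragments:
  1–13 → 13 bp
  14–63 → 50 bp
  64–71 → 8 bp
  72–99 → 28 bp
  100–124 → 25 bp
  125–147 → 23 bp
  148–210 → 63 bp
Sorted largest to smallest: 63, 50, 28, 25, 23, 13, 8 bp.

63, 50, 28, 25, 23, 13, 8 bp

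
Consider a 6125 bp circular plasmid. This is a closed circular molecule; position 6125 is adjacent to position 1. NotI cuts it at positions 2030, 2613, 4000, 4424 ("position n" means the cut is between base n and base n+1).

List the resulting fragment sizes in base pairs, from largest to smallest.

Circular molecule, 4 cuts → 4 fragments:
  2613 − 2030 = 583 bp
  4000 − 2613 = 1387 bp
  4424 − 4000 = 424 bp
  wrap: 6125 − 4424 + 2030 = 3731 bp
Sorted largest to smallest: 3731, 1387, 583, 424 bp.

3731, 1387, 583, 424 bp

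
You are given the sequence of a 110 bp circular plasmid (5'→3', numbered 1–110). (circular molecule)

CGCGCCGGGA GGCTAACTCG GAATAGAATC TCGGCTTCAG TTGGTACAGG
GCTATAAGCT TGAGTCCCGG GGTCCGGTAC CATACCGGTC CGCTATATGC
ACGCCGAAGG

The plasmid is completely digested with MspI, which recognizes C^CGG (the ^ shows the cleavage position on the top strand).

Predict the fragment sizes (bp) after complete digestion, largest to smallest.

62, 30, 11, 7 bp

MspI sites (CCGG) start at positions 5, 67, 74, 85.
MspI cuts after the first base of each site, so after positions 5, 67, 74, 85.
Circular molecule, 4 cuts → 4 fragments:
  6–67 → 62 bp
  68–74 → 7 bp
  75–85 → 11 bp
  86–110 then 1–5 → 25 + 5 = 30 bp
Sorted largest to smallest: 62, 30, 11, 7 bp.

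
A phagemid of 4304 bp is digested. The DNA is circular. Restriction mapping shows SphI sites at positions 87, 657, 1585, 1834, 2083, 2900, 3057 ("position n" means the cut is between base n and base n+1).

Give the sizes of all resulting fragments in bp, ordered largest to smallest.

Circular molecule, 7 cuts → 7 fragments:
  657 − 87 = 570 bp
  1585 − 657 = 928 bp
  1834 − 1585 = 249 bp
  2083 − 1834 = 249 bp
  2900 − 2083 = 817 bp
  3057 − 2900 = 157 bp
  wrap: 4304 − 3057 + 87 = 1334 bp
Sorted largest to smallest: 1334, 928, 817, 570, 249, 249, 157 bp.

1334, 928, 817, 570, 249, 249, 157 bp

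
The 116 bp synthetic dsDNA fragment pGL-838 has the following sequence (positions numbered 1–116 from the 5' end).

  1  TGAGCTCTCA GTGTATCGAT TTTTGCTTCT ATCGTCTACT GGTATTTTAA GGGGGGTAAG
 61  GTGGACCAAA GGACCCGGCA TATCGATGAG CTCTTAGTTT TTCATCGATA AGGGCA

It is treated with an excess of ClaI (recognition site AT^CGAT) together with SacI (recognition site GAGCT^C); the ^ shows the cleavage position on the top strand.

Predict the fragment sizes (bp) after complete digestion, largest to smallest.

ClaI sites (ATCGAT) start at positions 15, 82, 104.
ClaI cuts after base 2 of each site, so after positions 16, 83, 105.
SacI sites (GAGCTC) start at positions 2, 88.
SacI cuts after base 5 of each site (before the last base), so after positions 6, 92.
Combined cut positions: 6, 16, 83, 92, 105.
Linear molecule, 5 cuts → 6 fragments:
  1–6 → 6 bp
  7–16 → 10 bp
  17–83 → 67 bp
  84–92 → 9 bp
  93–105 → 13 bp
  106–116 → 11 bp
Sorted largest to smallest: 67, 13, 11, 10, 9, 6 bp.

67, 13, 11, 10, 9, 6 bp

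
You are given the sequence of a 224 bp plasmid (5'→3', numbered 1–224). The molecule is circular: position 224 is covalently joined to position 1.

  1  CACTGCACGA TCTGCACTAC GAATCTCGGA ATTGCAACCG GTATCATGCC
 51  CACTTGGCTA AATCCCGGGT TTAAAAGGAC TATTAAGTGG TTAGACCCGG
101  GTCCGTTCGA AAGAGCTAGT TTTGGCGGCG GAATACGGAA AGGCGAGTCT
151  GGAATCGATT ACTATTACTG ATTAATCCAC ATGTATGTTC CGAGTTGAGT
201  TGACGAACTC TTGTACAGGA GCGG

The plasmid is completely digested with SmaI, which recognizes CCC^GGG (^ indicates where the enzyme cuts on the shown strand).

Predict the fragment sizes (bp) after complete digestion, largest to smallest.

192, 32 bp

SmaI sites (CCCGGG) start at positions 64, 96.
SmaI cuts after base 3 of each site, so after positions 66, 98.
Circular molecule, 2 cuts → 2 fragments:
  67–98 → 32 bp
  99–224 then 1–66 → 126 + 66 = 192 bp
Sorted largest to smallest: 192, 32 bp.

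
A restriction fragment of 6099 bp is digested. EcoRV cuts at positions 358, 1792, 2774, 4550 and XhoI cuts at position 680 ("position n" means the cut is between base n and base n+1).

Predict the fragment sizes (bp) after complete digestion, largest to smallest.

Combined cut positions (sorted): 358, 680, 1792, 2774, 4550.
Linear molecule, 5 cuts → 6 fragments:
  358 − 0 = 358 bp
  680 − 358 = 322 bp
  1792 − 680 = 1112 bp
  2774 − 1792 = 982 bp
  4550 − 2774 = 1776 bp
  6099 − 4550 = 1549 bp
Sorted largest to smallest: 1776, 1549, 1112, 982, 358, 322 bp.

1776, 1549, 1112, 982, 358, 322 bp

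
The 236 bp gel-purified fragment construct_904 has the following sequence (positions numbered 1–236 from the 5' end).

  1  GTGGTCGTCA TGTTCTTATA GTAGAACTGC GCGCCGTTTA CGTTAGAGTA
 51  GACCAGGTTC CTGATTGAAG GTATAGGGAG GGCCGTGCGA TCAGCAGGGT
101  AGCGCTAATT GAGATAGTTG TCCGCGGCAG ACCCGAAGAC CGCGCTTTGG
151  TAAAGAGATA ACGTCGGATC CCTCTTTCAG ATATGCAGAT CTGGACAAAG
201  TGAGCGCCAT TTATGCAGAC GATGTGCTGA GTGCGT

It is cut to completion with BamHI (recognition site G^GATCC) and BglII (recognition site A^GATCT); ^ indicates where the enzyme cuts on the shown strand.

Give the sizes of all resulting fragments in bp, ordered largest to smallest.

166, 49, 21 bp

The BamHI site (GGATCC) starts at position 166.
BamHI cuts after the first base of each site, so after position 166.
The BglII site (AGATCT) starts at position 187.
BglII cuts after the first base of each site, so after position 187.
Combined cut positions: 166, 187.
Linear molecule, 2 cuts → 3 fragments:
  1–166 → 166 bp
  167–187 → 21 bp
  188–236 → 49 bp
Sorted largest to smallest: 166, 49, 21 bp.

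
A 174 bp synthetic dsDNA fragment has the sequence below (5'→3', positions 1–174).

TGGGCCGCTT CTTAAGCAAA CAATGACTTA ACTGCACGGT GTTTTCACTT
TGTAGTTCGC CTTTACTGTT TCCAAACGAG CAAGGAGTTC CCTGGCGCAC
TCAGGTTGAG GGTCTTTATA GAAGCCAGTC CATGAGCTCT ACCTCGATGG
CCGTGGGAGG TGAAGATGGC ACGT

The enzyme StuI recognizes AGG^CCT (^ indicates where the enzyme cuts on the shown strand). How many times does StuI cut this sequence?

0

No occurrence of AGGCCT is present in the sequence.
StuI does not cut: 0 sites.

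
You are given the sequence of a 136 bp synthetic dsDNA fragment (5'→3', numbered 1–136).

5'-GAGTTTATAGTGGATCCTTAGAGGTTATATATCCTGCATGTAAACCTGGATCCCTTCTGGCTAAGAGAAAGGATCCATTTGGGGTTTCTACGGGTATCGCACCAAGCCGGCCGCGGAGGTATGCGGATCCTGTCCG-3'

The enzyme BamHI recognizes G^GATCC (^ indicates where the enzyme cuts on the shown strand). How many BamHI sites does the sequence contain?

4

GGATCC occurs starting at positions 12, 48, 71, 125.
BamHI cuts at 4 sites.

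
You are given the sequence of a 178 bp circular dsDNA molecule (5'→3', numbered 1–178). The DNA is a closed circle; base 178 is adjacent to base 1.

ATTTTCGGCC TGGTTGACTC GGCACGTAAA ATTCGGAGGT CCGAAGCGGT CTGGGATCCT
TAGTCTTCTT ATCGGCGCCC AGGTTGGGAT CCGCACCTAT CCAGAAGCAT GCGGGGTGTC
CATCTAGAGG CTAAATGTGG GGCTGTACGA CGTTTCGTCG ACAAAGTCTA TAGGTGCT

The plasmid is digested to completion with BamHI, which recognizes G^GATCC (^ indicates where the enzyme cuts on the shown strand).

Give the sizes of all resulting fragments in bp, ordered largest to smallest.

BamHI sites (GGATCC) start at positions 54, 87.
BamHI cuts after the first base of each site, so after positions 54, 87.
Circular molecule, 2 cuts → 2 fragments:
  55–87 → 33 bp
  88–178 then 1–54 → 91 + 54 = 145 bp
Sorted largest to smallest: 145, 33 bp.

145, 33 bp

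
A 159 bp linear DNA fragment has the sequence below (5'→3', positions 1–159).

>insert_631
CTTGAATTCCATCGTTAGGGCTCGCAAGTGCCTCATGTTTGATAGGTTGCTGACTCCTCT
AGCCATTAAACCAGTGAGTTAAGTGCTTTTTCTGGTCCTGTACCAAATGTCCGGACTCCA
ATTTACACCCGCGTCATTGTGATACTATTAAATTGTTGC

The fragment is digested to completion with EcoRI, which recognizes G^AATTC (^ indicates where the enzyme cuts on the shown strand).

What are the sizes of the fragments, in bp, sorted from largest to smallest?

The EcoRI site (GAATTC) starts at position 4.
EcoRI cuts after the first base of each site, so after position 4.
Linear molecule, 1 cut → 2 fragments:
  1–4 → 4 bp
  5–159 → 155 bp
Sorted largest to smallest: 155, 4 bp.

155, 4 bp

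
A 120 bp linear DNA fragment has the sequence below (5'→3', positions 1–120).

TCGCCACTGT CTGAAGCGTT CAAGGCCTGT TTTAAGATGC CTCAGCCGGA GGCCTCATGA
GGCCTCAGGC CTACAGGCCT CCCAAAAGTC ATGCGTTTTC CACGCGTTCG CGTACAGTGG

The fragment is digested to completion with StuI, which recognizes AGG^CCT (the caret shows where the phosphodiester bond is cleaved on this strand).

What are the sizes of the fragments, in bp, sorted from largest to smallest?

43, 27, 25, 10, 8, 7 bp

StuI sites (AGGCCT) start at positions 23, 50, 60, 67, 75.
StuI cuts after base 3 of each site, so after positions 25, 52, 62, 69, 77.
Linear molecule, 5 cuts → 6 fragments:
  1–25 → 25 bp
  26–52 → 27 bp
  53–62 → 10 bp
  63–69 → 7 bp
  70–77 → 8 bp
  78–120 → 43 bp
Sorted largest to smallest: 43, 27, 25, 10, 8, 7 bp.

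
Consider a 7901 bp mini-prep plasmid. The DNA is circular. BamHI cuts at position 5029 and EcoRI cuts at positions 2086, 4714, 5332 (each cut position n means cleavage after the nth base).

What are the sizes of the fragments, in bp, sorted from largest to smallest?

4655, 2628, 315, 303 bp

Combined cut positions (sorted): 2086, 4714, 5029, 5332.
Circular molecule, 4 cuts → 4 fragments:
  4714 − 2086 = 2628 bp
  5029 − 4714 = 315 bp
  5332 − 5029 = 303 bp
  wrap: 7901 − 5332 + 2086 = 4655 bp
Sorted largest to smallest: 4655, 2628, 315, 303 bp.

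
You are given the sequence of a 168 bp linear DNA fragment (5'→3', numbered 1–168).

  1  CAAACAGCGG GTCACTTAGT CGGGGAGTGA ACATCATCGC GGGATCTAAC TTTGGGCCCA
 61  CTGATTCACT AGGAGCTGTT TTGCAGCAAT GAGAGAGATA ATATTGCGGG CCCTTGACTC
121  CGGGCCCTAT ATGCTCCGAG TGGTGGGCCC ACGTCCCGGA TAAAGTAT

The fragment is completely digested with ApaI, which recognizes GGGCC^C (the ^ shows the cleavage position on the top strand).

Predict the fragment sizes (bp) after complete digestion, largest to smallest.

58, 54, 23, 19, 14 bp

ApaI sites (GGGCCC) start at positions 54, 108, 122, 145.
ApaI cuts after base 5 of each site (before the last base), so after positions 58, 112, 126, 149.
Linear molecule, 4 cuts → 5 fragments:
  1–58 → 58 bp
  59–112 → 54 bp
  113–126 → 14 bp
  127–149 → 23 bp
  150–168 → 19 bp
Sorted largest to smallest: 58, 54, 23, 19, 14 bp.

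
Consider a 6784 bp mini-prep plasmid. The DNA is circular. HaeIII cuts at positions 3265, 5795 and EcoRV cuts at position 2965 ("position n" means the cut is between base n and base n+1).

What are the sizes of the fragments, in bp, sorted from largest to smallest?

Combined cut positions (sorted): 2965, 3265, 5795.
Circular molecule, 3 cuts → 3 fragments:
  3265 − 2965 = 300 bp
  5795 − 3265 = 2530 bp
  wrap: 6784 − 5795 + 2965 = 3954 bp
Sorted largest to smallest: 3954, 2530, 300 bp.

3954, 2530, 300 bp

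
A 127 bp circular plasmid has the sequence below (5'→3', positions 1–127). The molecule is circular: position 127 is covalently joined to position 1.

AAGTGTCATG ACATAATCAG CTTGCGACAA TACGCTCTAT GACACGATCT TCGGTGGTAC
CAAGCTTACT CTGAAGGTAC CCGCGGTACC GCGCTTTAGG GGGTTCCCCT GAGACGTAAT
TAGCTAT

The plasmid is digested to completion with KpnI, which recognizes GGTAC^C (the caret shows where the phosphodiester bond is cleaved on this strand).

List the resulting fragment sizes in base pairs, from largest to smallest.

98, 20, 9 bp

KpnI sites (GGTACC) start at positions 56, 76, 85.
KpnI cuts after base 5 of each site (before the last base), so after positions 60, 80, 89.
Circular molecule, 3 cuts → 3 fragments:
  61–80 → 20 bp
  81–89 → 9 bp
  90–127 then 1–60 → 38 + 60 = 98 bp
Sorted largest to smallest: 98, 20, 9 bp.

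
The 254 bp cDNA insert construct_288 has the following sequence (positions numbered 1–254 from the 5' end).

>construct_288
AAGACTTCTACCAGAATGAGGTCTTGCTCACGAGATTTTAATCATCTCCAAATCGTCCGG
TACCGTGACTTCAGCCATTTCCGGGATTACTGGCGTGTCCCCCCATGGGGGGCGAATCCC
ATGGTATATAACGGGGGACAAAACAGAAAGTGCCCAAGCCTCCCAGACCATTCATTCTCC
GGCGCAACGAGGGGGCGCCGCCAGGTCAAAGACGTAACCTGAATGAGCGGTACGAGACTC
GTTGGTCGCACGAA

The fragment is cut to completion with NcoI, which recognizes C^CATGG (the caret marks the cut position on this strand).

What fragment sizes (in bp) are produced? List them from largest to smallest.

135, 103, 16 bp

NcoI sites (CCATGG) start at positions 103, 119.
NcoI cuts after the first base of each site, so after positions 103, 119.
Linear molecule, 2 cuts → 3 fragments:
  1–103 → 103 bp
  104–119 → 16 bp
  120–254 → 135 bp
Sorted largest to smallest: 135, 103, 16 bp.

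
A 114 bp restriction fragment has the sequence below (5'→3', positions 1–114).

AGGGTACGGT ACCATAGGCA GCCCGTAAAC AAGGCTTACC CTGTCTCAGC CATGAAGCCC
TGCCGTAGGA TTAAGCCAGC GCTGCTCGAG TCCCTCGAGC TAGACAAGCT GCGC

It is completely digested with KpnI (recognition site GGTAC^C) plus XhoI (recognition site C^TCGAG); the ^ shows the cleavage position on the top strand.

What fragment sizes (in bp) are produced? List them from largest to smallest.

73, 20, 12, 9 bp

The KpnI site (GGTACC) starts at position 8.
KpnI cuts after base 5 of each site (before the last base), so after position 12.
XhoI sites (CTCGAG) start at positions 85, 94.
XhoI cuts after the first base of each site, so after positions 85, 94.
Combined cut positions: 12, 85, 94.
Linear molecule, 3 cuts → 4 fragments:
  1–12 → 12 bp
  13–85 → 73 bp
  86–94 → 9 bp
  95–114 → 20 bp
Sorted largest to smallest: 73, 20, 12, 9 bp.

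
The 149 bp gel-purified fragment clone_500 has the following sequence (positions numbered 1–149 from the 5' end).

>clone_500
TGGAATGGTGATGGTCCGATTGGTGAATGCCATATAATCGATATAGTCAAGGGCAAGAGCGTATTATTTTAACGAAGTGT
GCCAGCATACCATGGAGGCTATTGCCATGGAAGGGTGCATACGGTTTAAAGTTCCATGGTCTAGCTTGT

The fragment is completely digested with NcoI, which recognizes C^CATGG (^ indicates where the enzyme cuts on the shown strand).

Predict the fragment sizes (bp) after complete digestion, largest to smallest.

90, 29, 15, 15 bp

NcoI sites (CCATGG) start at positions 90, 105, 134.
NcoI cuts after the first base of each site, so after positions 90, 105, 134.
Linear molecule, 3 cuts → 4 fragments:
  1–90 → 90 bp
  91–105 → 15 bp
  106–134 → 29 bp
  135–149 → 15 bp
Sorted largest to smallest: 90, 29, 15, 15 bp.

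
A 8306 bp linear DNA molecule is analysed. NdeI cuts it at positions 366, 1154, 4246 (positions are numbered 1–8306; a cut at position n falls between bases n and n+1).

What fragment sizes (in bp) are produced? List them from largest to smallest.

4060, 3092, 788, 366 bp

Linear molecule, 3 cuts → 4 fragments:
  366 − 0 = 366 bp
  1154 − 366 = 788 bp
  4246 − 1154 = 3092 bp
  8306 − 4246 = 4060 bp
Sorted largest to smallest: 4060, 3092, 788, 366 bp.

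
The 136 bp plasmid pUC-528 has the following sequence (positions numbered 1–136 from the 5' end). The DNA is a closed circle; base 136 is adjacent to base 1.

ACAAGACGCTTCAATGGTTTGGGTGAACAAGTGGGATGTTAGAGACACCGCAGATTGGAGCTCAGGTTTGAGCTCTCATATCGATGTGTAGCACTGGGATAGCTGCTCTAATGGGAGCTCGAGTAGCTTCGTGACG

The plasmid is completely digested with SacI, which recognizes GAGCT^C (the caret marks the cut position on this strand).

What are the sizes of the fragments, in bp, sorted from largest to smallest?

79, 45, 12 bp

SacI sites (GAGCTC) start at positions 58, 70, 115.
SacI cuts after base 5 of each site (before the last base), so after positions 62, 74, 119.
Circular molecule, 3 cuts → 3 fragments:
  63–74 → 12 bp
  75–119 → 45 bp
  120–136 then 1–62 → 17 + 62 = 79 bp
Sorted largest to smallest: 79, 45, 12 bp.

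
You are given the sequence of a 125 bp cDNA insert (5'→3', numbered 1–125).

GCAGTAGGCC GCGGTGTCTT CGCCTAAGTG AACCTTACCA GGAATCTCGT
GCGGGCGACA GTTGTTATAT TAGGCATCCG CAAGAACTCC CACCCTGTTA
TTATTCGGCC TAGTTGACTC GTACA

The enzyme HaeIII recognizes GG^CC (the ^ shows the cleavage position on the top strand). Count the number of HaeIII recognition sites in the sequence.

GGCC occurs starting at positions 7, 107.
HaeIII cuts at 2 sites.

2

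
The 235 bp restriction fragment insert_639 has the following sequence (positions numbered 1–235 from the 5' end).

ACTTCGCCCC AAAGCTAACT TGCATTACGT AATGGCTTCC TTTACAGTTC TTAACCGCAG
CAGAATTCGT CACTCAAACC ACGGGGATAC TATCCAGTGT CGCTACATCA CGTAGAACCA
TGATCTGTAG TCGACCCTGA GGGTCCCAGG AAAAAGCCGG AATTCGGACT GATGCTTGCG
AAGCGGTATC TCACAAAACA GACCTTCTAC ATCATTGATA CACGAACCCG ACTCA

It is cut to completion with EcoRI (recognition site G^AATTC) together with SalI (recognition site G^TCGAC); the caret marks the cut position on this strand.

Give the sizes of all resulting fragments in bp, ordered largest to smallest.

EcoRI sites (GAATTC) start at positions 63, 160.
EcoRI cuts after the first base of each site, so after positions 63, 160.
The SalI site (GTCGAC) starts at position 130.
SalI cuts after the first base of each site, so after position 130.
Combined cut positions: 63, 130, 160.
Linear molecule, 3 cuts → 4 fragments:
  1–63 → 63 bp
  64–130 → 67 bp
  131–160 → 30 bp
  161–235 → 75 bp
Sorted largest to smallest: 75, 67, 63, 30 bp.

75, 67, 63, 30 bp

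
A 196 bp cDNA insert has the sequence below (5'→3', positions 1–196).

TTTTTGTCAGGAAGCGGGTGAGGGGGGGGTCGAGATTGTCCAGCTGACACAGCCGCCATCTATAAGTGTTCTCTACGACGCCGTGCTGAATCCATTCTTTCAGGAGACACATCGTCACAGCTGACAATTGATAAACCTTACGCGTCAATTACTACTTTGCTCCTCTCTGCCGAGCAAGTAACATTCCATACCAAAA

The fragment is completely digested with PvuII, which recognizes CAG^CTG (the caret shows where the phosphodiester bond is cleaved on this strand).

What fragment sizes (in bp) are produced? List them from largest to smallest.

77, 76, 43 bp

PvuII sites (CAGCTG) start at positions 41, 118.
PvuII cuts after base 3 of each site, so after positions 43, 120.
Linear molecule, 2 cuts → 3 fragments:
  1–43 → 43 bp
  44–120 → 77 bp
  121–196 → 76 bp
Sorted largest to smallest: 77, 76, 43 bp.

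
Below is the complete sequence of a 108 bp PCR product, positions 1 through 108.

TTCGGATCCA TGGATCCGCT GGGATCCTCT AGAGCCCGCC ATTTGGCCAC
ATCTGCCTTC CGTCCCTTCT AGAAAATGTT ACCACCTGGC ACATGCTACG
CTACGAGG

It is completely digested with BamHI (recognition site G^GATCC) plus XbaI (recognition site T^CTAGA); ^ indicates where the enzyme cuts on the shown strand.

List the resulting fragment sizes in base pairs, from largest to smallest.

BamHI sites (GGATCC) start at positions 4, 12, 22.
BamHI cuts after the first base of each site, so after positions 4, 12, 22.
XbaI sites (TCTAGA) start at positions 28, 68.
XbaI cuts after the first base of each site, so after positions 28, 68.
Combined cut positions: 4, 12, 22, 28, 68.
Linear molecule, 5 cuts → 6 fragments:
  1–4 → 4 bp
  5–12 → 8 bp
  13–22 → 10 bp
  23–28 → 6 bp
  29–68 → 40 bp
  69–108 → 40 bp
Sorted largest to smallest: 40, 40, 10, 8, 6, 4 bp.

40, 40, 10, 8, 6, 4 bp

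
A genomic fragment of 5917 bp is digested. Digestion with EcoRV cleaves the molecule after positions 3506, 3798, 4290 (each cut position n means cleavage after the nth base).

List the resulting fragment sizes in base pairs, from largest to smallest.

3506, 1627, 492, 292 bp

Linear molecule, 3 cuts → 4 fragments:
  3506 − 0 = 3506 bp
  3798 − 3506 = 292 bp
  4290 − 3798 = 492 bp
  5917 − 4290 = 1627 bp
Sorted largest to smallest: 3506, 1627, 492, 292 bp.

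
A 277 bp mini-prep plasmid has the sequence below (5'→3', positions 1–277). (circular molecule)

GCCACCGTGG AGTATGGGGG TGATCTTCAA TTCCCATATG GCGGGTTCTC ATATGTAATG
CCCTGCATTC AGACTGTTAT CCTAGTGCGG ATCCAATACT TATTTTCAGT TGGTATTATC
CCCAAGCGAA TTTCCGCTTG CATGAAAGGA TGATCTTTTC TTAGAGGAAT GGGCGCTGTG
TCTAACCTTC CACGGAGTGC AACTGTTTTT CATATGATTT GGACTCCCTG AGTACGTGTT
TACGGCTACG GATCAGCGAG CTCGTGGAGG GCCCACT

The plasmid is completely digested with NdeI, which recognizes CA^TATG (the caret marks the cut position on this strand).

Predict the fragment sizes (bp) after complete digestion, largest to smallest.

161, 101, 15 bp

NdeI sites (CATATG) start at positions 35, 50, 211.
NdeI cuts after base 2 of each site, so after positions 36, 51, 212.
Circular molecule, 3 cuts → 3 fragments:
  37–51 → 15 bp
  52–212 → 161 bp
  213–277 then 1–36 → 65 + 36 = 101 bp
Sorted largest to smallest: 161, 101, 15 bp.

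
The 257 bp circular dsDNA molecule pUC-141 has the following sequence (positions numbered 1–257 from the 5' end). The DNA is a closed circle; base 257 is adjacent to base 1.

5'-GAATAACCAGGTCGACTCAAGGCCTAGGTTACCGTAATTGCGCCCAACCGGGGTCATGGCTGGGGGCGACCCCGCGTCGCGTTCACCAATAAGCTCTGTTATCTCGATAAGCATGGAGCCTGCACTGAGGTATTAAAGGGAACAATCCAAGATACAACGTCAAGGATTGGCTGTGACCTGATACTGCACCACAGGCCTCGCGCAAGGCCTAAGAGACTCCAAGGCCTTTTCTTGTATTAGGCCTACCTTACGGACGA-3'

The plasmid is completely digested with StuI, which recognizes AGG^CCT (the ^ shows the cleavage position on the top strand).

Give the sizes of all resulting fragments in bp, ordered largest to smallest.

StuI sites (AGGCCT) start at positions 20, 193, 205, 222, 239.
StuI cuts after base 3 of each site, so after positions 22, 195, 207, 224, 241.
Circular molecule, 5 cuts → 5 fragments:
  23–195 → 173 bp
  196–207 → 12 bp
  208–224 → 17 bp
  225–241 → 17 bp
  242–257 then 1–22 → 16 + 22 = 38 bp
Sorted largest to smallest: 173, 38, 17, 17, 12 bp.

173, 38, 17, 17, 12 bp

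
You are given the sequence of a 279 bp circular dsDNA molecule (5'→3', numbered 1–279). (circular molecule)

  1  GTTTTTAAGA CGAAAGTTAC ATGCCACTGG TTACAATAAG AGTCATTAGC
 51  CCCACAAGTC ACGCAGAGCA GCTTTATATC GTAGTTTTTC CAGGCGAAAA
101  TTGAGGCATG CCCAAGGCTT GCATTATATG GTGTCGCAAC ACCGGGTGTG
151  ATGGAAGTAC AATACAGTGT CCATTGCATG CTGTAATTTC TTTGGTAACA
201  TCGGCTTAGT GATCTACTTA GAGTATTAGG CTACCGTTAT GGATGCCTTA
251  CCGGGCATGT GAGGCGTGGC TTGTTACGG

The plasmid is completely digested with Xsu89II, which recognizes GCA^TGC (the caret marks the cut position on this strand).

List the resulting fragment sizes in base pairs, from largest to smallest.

209, 70 bp

Xsu89II sites (GCATGC) start at positions 106, 176.
Xsu89II cuts after base 3 of each site, so after positions 108, 178.
Circular molecule, 2 cuts → 2 fragments:
  109–178 → 70 bp
  179–279 then 1–108 → 101 + 108 = 209 bp
Sorted largest to smallest: 209, 70 bp.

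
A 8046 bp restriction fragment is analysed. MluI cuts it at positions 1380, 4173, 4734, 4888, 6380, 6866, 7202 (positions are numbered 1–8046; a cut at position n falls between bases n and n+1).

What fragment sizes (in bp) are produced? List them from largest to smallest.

2793, 1492, 1380, 844, 561, 486, 336, 154 bp

Linear molecule, 7 cuts → 8 fragments:
  1380 − 0 = 1380 bp
  4173 − 1380 = 2793 bp
  4734 − 4173 = 561 bp
  4888 − 4734 = 154 bp
  6380 − 4888 = 1492 bp
  6866 − 6380 = 486 bp
  7202 − 6866 = 336 bp
  8046 − 7202 = 844 bp
Sorted largest to smallest: 2793, 1492, 1380, 844, 561, 486, 336, 154 bp.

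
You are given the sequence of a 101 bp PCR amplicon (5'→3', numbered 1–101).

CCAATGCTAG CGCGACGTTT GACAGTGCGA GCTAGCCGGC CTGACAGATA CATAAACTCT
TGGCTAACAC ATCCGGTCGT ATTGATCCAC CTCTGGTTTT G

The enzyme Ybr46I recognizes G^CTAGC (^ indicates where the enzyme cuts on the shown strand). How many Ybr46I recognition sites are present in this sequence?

2

GCTAGC occurs starting at positions 6, 31.
Ybr46I cuts at 2 sites.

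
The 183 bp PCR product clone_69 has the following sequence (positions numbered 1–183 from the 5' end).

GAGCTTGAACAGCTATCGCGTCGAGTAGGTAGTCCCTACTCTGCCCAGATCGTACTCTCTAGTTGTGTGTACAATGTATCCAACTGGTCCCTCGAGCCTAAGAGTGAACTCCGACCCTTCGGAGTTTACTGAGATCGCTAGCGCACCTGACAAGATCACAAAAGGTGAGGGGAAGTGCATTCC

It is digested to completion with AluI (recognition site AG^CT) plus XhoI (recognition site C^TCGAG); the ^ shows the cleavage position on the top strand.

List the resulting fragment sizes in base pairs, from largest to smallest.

92, 79, 9, 3 bp

AluI sites (AGCT) start at positions 2, 11.
AluI cuts after base 2 of each site, so after positions 3, 12.
The XhoI site (CTCGAG) starts at position 91.
XhoI cuts after the first base of each site, so after position 91.
Combined cut positions: 3, 12, 91.
Linear molecule, 3 cuts → 4 fragments:
  1–3 → 3 bp
  4–12 → 9 bp
  13–91 → 79 bp
  92–183 → 92 bp
Sorted largest to smallest: 92, 79, 9, 3 bp.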